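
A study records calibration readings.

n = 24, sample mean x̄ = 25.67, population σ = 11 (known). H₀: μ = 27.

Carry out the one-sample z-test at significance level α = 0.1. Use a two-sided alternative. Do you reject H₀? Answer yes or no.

SE = σ/√n = 11/√24 = 2.2454
z = (x̄−μ₀)/SE = (25.67−27)/2.2454 = -0.5923
p-value (two-sided) = 0.55363
At α=0.1: p ≥ α → fail to reject H₀

reject H₀: no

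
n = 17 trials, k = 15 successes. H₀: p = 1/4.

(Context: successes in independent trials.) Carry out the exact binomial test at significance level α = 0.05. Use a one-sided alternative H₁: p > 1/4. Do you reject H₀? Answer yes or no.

reject H₀: yes

Exact binomial: n=17, k=15, p₀=1/4=0.2500
P(X≥15) from Σ C(n,i)·p₀^i·(1−p₀)^(n−i)
p-value (one-sided, H₁ greater) = 0.00000
At α=0.05: p < α → reject H₀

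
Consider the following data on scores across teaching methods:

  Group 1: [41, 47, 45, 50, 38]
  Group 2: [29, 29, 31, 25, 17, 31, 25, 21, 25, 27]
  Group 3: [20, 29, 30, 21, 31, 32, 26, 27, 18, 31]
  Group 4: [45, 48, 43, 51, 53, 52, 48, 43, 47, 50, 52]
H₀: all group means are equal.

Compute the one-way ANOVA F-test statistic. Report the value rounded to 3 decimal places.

Group means [44.20, 26.00, 26.50, 48.36], grand mean 35.500
SSB = Σnᵢ(x̄ᵢ−x̄)² = 3911.155; SSW = ΣΣ(x−x̄ᵢ)² = 631.845
MSB = 3911.155/3 = 1303.7182; MSW = 631.845/32 = 19.7452
F = MSB/MSW = 66.0272
df = (3, 32)

test statistic = 66.027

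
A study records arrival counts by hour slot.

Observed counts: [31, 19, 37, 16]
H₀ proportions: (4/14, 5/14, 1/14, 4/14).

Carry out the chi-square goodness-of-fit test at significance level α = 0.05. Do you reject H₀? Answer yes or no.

reject H₀: yes

n = 103; E_i = n·p_i = [29.43, 36.79, 7.36, 29.43]
χ² = (31−29.43)²/29.43 + (19−36.79)²/36.79 + (37−7.36)²/7.36 + (16−29.43)²/29.43 = 134.2456
df = 3
p-value (upper-tail) = 0.00000
At α=0.05: p < α → reject H₀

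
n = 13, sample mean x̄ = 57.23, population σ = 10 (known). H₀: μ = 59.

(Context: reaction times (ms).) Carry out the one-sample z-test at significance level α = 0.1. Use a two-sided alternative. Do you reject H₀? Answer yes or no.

SE = σ/√n = 10/√13 = 2.7735
z = (x̄−μ₀)/SE = (57.23−59)/2.7735 = -0.6382
p-value (two-sided) = 0.52335
At α=0.1: p ≥ α → fail to reject H₀

reject H₀: no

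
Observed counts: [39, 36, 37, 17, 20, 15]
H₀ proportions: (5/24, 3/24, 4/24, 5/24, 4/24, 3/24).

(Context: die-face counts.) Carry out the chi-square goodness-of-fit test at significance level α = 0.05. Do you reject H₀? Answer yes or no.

reject H₀: yes

n = 164; E_i = n·p_i = [34.17, 20.50, 27.33, 34.17, 27.33, 20.50]
χ² = (39−34.17)²/34.17 + (36−20.50)²/20.50 + (37−27.33)²/27.33 + (17−34.17)²/34.17 + (20−27.33)²/27.33 + (15−20.50)²/20.50 = 27.8902
df = 5
p-value (upper-tail) = 0.00004
At α=0.05: p < α → reject H₀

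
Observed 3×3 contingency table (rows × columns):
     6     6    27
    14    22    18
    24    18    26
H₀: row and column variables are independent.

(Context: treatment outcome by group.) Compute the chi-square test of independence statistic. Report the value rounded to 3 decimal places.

test statistic = 16.466

Row totals [39, 54, 68], col totals [44, 46, 71], n=161
χ² = (6−10.66)²/10.66 + (6−11.14)²/11.14 + (27−17.20)²/17.20 + (14−14.76)²/14.76 + (22−15.43)²/15.43 + (18−23.81)²/23.81 + (24−18.58)²/18.58 + (18−19.43)²/19.43 + (26−29.99)²/29.99 = 16.4661
df = 4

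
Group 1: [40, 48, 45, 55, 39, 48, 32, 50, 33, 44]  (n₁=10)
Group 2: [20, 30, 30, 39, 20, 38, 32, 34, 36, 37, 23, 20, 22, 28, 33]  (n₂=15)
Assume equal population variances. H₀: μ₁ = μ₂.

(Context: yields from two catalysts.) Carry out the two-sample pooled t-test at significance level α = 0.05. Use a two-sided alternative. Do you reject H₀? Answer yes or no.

reject H₀: yes

x̄₁=43.400, s₁=7.397, n₁=10
x̄₂=29.467, s₂=6.927, n₂=15
s_p² = [9·7.397² + 14·6.927²]/23 = 50.6145
SE = √(s_p²·(1/10+1/15)) = 2.9044
t = (43.400−29.467)/2.9044 = 4.7973
df = 23
p-value (two-sided) = 0.00008
At α=0.05: p < α → reject H₀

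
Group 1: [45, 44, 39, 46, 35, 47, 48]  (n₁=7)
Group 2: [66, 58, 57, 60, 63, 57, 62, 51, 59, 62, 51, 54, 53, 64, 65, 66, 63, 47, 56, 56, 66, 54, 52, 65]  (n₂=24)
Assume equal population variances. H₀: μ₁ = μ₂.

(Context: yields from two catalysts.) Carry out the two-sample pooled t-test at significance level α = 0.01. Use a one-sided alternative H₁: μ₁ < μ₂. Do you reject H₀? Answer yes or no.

reject H₀: yes

x̄₁=43.429, s₁=4.721, n₁=7
x̄₂=58.625, s₂=5.617, n₂=24
s_p² = [6·4.721² + 23·5.617²]/29 = 29.6324
SE = √(s_p²·(1/7+1/24)) = 2.3384
t = (43.429−58.625)/2.3384 = -6.4988
df = 29
p-value (one-sided, H₁ less) = 0.00000
At α=0.01: p < α → reject H₀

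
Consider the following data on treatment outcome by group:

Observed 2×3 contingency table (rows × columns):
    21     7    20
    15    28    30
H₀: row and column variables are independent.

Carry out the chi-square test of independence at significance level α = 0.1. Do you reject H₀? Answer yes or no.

reject H₀: yes

Row totals [48, 73], col totals [36, 35, 50], n=121
χ² = (21−14.28)²/14.28 + (7−13.88)²/13.88 + (20−19.83)²/19.83 + (15−21.72)²/21.72 + (28−21.12)²/21.12 + (30−30.17)²/30.17 = 10.9000
df = 2
p-value (upper-tail) = 0.00430
At α=0.1: p < α → reject H₀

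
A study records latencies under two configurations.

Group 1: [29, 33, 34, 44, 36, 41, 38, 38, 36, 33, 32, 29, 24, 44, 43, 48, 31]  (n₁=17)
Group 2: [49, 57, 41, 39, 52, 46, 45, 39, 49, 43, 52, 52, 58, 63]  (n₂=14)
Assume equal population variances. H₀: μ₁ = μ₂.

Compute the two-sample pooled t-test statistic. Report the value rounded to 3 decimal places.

x̄₁=36.059, s₁=6.417, n₁=17
x̄₂=48.929, s₂=7.301, n₂=14
s_p² = [16·6.417² + 13·7.301²]/29 = 46.6162
SE = √(s_p²·(1/17+1/14)) = 2.4641
t = (36.059−48.929)/2.4641 = -5.2229
df = 29

test statistic = -5.223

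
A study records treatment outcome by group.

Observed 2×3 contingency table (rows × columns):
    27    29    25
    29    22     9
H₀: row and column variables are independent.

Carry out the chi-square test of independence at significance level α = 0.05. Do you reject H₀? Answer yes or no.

Row totals [81, 60], col totals [56, 51, 34], n=141
χ² = (27−32.17)²/32.17 + (29−29.30)²/29.30 + (25−19.53)²/19.53 + (29−23.83)²/23.83 + (22−21.70)²/21.70 + (9−14.47)²/14.47 = 5.5572
df = 2
p-value (upper-tail) = 0.06212
At α=0.05: p ≥ α → fail to reject H₀

reject H₀: no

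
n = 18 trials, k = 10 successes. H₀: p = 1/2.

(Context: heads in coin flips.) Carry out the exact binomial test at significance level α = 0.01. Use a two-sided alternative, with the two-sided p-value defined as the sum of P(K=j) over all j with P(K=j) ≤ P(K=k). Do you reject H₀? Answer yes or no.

Exact binomial: n=18, k=10, p₀=1/2=0.5000
P(X=j) = C(n,j)·p₀^j·(1−p₀)^(n−j); p = Σ P(X=j) over j with P(X=j) ≤ P(X=10)
p-value (two-sided) = 0.81453
At α=0.01: p ≥ α → fail to reject H₀

reject H₀: no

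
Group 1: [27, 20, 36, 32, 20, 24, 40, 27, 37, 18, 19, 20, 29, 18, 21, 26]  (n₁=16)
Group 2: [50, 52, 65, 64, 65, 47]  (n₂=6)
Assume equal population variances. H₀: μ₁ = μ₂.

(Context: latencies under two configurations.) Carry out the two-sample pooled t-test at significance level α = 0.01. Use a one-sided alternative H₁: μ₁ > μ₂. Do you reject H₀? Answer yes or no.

reject H₀: no

x̄₁=25.875, s₁=7.201, n₁=16
x̄₂=57.167, s₂=8.377, n₂=6
s_p² = [15·7.201² + 5·8.377²]/20 = 56.4292
SE = √(s_p²·(1/16+1/6)) = 3.5961
t = (25.875−57.167)/3.5961 = -8.7016
df = 20
p-value (one-sided, H₁ greater) = 1.00000
At α=0.01: p ≥ α → fail to reject H₀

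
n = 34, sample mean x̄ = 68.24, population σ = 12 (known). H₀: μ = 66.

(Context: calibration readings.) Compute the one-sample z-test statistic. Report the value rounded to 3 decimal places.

test statistic = 1.088

SE = σ/√n = 12/√34 = 2.0580
z = (x̄−μ₀)/SE = (68.24−66)/2.0580 = 1.0884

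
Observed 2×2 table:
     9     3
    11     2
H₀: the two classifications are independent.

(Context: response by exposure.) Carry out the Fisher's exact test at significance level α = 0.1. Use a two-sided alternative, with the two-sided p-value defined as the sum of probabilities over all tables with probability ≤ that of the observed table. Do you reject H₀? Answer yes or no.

reject H₀: no

Margins: r₁=12, r₂=13, c₁=20, c₂=5, n=25
p_obs = C(12,9)·C(13,11)/C(25,20); sum pmf over tables with pmf ≤ p_obs
p-value (two-sided) = 0.64472
At α=0.1: p ≥ α → fail to reject H₀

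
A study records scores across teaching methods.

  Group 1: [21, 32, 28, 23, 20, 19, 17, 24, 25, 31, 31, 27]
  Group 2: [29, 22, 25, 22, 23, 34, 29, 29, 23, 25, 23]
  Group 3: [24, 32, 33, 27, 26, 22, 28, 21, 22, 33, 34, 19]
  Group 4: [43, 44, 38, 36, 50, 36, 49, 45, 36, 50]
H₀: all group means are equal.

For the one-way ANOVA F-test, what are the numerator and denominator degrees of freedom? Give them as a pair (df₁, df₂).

degrees of freedom = [3, 41]

k = 4 groups, N = 45 total
df = (k−1, N−k) = (4−1, 45−4) = (3, 41)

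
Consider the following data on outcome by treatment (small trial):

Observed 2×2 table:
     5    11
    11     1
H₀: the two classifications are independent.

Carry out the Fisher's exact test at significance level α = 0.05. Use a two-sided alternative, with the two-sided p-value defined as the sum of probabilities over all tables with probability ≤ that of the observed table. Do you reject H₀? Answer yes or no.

Margins: r₁=16, r₂=12, c₁=16, c₂=12, n=28
p_obs = C(16,5)·C(12,11)/C(28,16); sum pmf over tables with pmf ≤ p_obs
p-value (two-sided) = 0.00205
At α=0.05: p < α → reject H₀

reject H₀: yes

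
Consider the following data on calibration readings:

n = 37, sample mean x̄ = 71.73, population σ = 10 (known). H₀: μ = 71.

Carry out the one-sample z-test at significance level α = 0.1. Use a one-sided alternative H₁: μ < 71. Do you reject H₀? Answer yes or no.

reject H₀: no

SE = σ/√n = 10/√37 = 1.6440
z = (x̄−μ₀)/SE = (71.73−71)/1.6440 = 0.4440
p-value (one-sided, H₁ less) = 0.67149
At α=0.1: p ≥ α → fail to reject H₀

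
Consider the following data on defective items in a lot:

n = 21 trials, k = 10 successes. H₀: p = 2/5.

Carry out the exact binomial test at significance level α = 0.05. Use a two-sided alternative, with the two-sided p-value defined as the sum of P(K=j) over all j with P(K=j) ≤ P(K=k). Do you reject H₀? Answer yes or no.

reject H₀: no

Exact binomial: n=21, k=10, p₀=2/5=0.4000
P(X=j) = C(n,j)·p₀^j·(1−p₀)^(n−j); p = Σ P(X=j) over j with P(X=j) ≤ P(X=10)
p-value (two-sided) = 0.50880
At α=0.05: p ≥ α → fail to reject H₀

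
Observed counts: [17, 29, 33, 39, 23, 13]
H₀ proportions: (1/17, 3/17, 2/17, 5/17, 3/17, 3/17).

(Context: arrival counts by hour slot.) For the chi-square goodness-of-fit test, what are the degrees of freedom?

df = k − 1 = 6 − 1 = 5

degrees of freedom = 5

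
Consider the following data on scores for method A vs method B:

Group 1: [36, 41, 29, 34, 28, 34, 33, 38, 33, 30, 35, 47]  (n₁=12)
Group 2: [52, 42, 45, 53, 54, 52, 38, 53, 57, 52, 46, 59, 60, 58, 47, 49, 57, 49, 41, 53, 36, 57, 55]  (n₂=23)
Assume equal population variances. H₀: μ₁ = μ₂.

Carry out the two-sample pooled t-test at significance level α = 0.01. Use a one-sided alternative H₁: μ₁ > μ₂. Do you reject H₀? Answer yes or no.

x̄₁=34.833, s₁=5.306, n₁=12
x̄₂=50.652, s₂=6.739, n₂=23
s_p² = [11·5.306² + 22·6.739²]/33 = 39.6632
SE = √(s_p²·(1/12+1/23)) = 2.2427
t = (34.833−50.652)/2.2427 = -7.0534
df = 33
p-value (one-sided, H₁ greater) = 1.00000
At α=0.01: p ≥ α → fail to reject H₀

reject H₀: no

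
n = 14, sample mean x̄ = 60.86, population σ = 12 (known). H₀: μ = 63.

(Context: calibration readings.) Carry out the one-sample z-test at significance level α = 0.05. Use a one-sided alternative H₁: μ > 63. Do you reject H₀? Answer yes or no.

reject H₀: no

SE = σ/√n = 12/√14 = 3.2071
z = (x̄−μ₀)/SE = (60.86−63)/3.2071 = -0.6673
p-value (one-sided, H₁ greater) = 0.74770
At α=0.05: p ≥ α → fail to reject H₀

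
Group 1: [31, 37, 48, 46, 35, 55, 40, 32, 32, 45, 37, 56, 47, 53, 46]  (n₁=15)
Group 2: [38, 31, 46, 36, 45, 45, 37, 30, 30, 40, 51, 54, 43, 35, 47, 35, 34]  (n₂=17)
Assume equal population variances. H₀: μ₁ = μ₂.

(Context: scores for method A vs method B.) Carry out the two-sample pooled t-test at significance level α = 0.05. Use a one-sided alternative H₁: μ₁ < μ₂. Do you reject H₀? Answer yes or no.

reject H₀: no

x̄₁=42.667, s₁=8.474, n₁=15
x̄₂=39.824, s₂=7.316, n₂=17
s_p² = [14·8.474² + 16·7.316²]/30 = 62.0601
SE = √(s_p²·(1/15+1/17)) = 2.7907
t = (42.667−39.824)/2.7907 = 1.0188
df = 30
p-value (one-sided, H₁ less) = 0.84178
At α=0.05: p ≥ α → fail to reject H₀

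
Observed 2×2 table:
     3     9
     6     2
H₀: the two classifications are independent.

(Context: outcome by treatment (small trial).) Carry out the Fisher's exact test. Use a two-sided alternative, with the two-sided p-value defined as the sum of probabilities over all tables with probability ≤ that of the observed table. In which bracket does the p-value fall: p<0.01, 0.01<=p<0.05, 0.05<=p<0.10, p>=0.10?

Margins: r₁=12, r₂=8, c₁=9, c₂=11, n=20
p_obs = C(12,3)·C(8,6)/C(20,9); sum pmf over tables with pmf ≤ p_obs
p-value (two-sided) = 0.06478
→ bracket: 0.05<=p<0.10

p-value bracket: 0.05<=p<0.10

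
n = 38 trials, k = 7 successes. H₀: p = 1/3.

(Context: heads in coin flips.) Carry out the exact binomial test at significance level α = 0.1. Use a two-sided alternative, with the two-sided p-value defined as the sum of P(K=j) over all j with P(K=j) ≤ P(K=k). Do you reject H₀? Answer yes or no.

Exact binomial: n=38, k=7, p₀=1/3=0.3333
P(X=j) = C(n,j)·p₀^j·(1−p₀)^(n−j); p = Σ P(X=j) over j with P(X=j) ≤ P(X=7)
p-value (two-sided) = 0.05787
At α=0.1: p < α → reject H₀

reject H₀: yes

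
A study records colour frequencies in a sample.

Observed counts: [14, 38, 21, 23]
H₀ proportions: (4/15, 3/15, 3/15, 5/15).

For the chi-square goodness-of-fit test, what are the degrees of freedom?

df = k − 1 = 4 − 1 = 3

degrees of freedom = 3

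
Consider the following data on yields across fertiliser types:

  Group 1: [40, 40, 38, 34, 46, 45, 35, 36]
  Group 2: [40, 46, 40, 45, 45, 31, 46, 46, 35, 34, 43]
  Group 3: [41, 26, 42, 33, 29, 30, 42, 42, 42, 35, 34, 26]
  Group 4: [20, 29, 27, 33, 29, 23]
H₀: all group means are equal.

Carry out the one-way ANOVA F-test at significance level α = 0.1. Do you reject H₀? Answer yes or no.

Group means [39.25, 41.00, 35.17, 26.83], grand mean 36.432
SSB = Σnᵢ(x̄ᵢ−x̄)² = 865.081; SSW = ΣΣ(x−x̄ᵢ)² = 1004.000
MSB = 865.081/3 = 288.3604; MSW = 1004.000/33 = 30.4242
F = MSB/MSW = 9.4780
df = (3, 33)
p-value (upper-tail) = 0.00012
At α=0.1: p < α → reject H₀

reject H₀: yes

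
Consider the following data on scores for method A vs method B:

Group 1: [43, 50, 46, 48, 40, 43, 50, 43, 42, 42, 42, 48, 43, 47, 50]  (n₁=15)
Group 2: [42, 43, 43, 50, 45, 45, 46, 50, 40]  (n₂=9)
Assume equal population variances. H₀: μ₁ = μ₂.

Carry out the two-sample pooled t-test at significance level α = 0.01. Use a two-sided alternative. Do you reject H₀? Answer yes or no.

reject H₀: no

x̄₁=45.133, s₁=3.441, n₁=15
x̄₂=44.889, s₂=3.408, n₂=9
s_p² = [14·3.441² + 8·3.408²]/22 = 11.7556
SE = √(s_p²·(1/15+1/9)) = 1.4456
t = (45.133−44.889)/1.4456 = 0.1691
df = 22
p-value (two-sided) = 0.86727
At α=0.01: p ≥ α → fail to reject H₀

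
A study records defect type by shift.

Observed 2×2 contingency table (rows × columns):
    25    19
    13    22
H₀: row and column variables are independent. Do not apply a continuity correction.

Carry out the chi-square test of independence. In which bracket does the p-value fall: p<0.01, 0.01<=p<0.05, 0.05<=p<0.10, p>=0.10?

p-value bracket: 0.05<=p<0.10

Row totals [44, 35], col totals [38, 41], n=79
χ² = (25−21.16)²/21.16 + (19−22.84)²/22.84 + (13−16.84)²/16.84 + (22−18.16)²/18.16 = 3.0229
df = 1
p-value (upper-tail) = 0.08210
→ bracket: 0.05<=p<0.10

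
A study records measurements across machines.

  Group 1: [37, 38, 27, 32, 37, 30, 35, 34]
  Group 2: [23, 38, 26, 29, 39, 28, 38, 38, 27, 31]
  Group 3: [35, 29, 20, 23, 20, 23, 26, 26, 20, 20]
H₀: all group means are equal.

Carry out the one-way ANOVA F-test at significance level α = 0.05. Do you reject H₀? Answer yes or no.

reject H₀: yes

Group means [33.75, 31.70, 24.20], grand mean 29.607
SSB = Σnᵢ(x̄ᵢ−x̄)² = 473.479; SSW = ΣΣ(x−x̄ᵢ)² = 647.200
MSB = 473.479/2 = 236.7393; MSW = 647.200/25 = 25.8880
F = MSB/MSW = 9.1447
df = (2, 25)
p-value (upper-tail) = 0.00105
At α=0.05: p < α → reject H₀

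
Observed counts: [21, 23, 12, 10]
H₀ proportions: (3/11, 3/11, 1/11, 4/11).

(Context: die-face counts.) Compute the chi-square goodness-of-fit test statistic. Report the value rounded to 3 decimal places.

test statistic = 16.056

n = 66; E_i = n·p_i = [18.00, 18.00, 6.00, 24.00]
χ² = (21−18.00)²/18.00 + (23−18.00)²/18.00 + (12−6.00)²/6.00 + (10−24.00)²/24.00 = 16.0556
df = 3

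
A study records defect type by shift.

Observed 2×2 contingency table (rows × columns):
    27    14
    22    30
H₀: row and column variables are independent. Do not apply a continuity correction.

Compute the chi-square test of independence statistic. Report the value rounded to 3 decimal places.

Row totals [41, 52], col totals [49, 44], n=93
χ² = (27−21.60)²/21.60 + (14−19.40)²/19.40 + (22−27.40)²/27.40 + (30−24.60)²/24.60 = 5.0986
df = 1

test statistic = 5.099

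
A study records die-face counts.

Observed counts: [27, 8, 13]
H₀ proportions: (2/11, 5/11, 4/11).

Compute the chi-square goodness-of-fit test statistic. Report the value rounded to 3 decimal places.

n = 48; E_i = n·p_i = [8.73, 21.82, 17.45]
χ² = (27−8.73)²/8.73 + (8−21.82)²/21.82 + (13−17.45)²/17.45 = 48.1469
df = 2

test statistic = 48.147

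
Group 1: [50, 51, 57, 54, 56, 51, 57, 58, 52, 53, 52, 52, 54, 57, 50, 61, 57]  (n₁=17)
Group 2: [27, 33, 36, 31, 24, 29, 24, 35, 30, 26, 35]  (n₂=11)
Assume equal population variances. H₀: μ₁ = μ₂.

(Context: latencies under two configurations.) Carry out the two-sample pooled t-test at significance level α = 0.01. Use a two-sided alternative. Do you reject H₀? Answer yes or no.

x̄₁=54.235, s₁=3.231, n₁=17
x̄₂=30.000, s₂=4.405, n₂=11
s_p² = [16·3.231² + 10·4.405²]/26 = 13.8869
SE = √(s_p²·(1/17+1/11)) = 1.4420
t = (54.235−30.000)/1.4420 = 16.8069
df = 26
p-value (two-sided) = 0.00000
At α=0.01: p < α → reject H₀

reject H₀: yes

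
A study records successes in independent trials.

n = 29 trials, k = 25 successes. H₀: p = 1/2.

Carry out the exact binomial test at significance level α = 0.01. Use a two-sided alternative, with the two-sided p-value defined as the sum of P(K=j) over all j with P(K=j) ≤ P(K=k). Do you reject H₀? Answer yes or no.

Exact binomial: n=29, k=25, p₀=1/2=0.5000
P(X=j) = C(n,j)·p₀^j·(1−p₀)^(n−j); p = Σ P(X=j) over j with P(X=j) ≤ P(X=25)
p-value (two-sided) = 0.00010
At α=0.01: p < α → reject H₀

reject H₀: yes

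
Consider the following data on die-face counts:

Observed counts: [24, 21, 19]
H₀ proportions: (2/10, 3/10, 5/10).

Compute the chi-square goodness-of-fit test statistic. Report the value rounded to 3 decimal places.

n = 64; E_i = n·p_i = [12.80, 19.20, 32.00]
χ² = (24−12.80)²/12.80 + (21−19.20)²/19.20 + (19−32.00)²/32.00 = 15.2500
df = 2

test statistic = 15.250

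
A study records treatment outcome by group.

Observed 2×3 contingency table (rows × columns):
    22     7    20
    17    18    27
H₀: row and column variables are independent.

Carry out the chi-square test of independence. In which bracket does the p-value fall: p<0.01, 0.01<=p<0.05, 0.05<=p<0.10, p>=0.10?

p-value bracket: 0.05<=p<0.10

Row totals [49, 62], col totals [39, 25, 47], n=111
χ² = (22−17.22)²/17.22 + (7−11.04)²/11.04 + (20−20.75)²/20.75 + (17−21.78)²/21.78 + (18−13.96)²/13.96 + (27−26.25)²/26.25 = 5.0706
df = 2
p-value (upper-tail) = 0.07924
→ bracket: 0.05<=p<0.10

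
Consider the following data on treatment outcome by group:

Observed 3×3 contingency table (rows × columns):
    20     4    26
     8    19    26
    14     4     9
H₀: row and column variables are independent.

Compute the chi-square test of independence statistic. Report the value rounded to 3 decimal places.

test statistic = 20.547

Row totals [50, 53, 27], col totals [42, 27, 61], n=130
χ² = (20−16.15)²/16.15 + (4−10.38)²/10.38 + (26−23.46)²/23.46 + (8−17.12)²/17.12 + (19−11.01)²/11.01 + (26−24.87)²/24.87 + (14−8.72)²/8.72 + (4−5.61)²/5.61 + (9−12.67)²/12.67 = 20.5466
df = 4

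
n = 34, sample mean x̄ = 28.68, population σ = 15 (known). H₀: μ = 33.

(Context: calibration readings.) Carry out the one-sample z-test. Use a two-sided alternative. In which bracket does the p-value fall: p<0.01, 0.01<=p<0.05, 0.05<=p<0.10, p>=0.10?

SE = σ/√n = 15/√34 = 2.5725
z = (x̄−μ₀)/SE = (28.68−33)/2.5725 = -1.6793
p-value (two-sided) = 0.09309
→ bracket: 0.05<=p<0.10

p-value bracket: 0.05<=p<0.10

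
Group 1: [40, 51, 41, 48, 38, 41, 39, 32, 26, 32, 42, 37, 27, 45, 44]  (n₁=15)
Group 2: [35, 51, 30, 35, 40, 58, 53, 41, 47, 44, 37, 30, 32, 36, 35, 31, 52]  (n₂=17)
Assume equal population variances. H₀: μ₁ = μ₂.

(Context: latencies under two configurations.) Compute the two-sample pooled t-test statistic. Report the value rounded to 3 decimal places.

test statistic = -0.536

x̄₁=38.867, s₁=7.170, n₁=15
x̄₂=40.412, s₂=8.896, n₂=17
s_p² = [14·7.170² + 16·8.896²]/30 = 66.1950
SE = √(s_p²·(1/15+1/17)) = 2.8822
t = (38.867−40.412)/2.8822 = -0.5361
df = 30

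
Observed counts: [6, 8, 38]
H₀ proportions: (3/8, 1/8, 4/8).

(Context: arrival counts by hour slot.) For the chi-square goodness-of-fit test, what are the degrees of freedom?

degrees of freedom = 2

df = k − 1 = 3 − 1 = 2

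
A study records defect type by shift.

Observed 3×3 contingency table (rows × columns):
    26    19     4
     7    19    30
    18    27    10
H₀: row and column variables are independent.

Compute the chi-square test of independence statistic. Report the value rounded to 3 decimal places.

test statistic = 37.378

Row totals [49, 56, 55], col totals [51, 65, 44], n=160
χ² = (26−15.62)²/15.62 + (19−19.91)²/19.91 + (4−13.47)²/13.47 + (7−17.85)²/17.85 + (19−22.75)²/22.75 + (30−15.40)²/15.40 + (18−17.53)²/17.53 + (27−22.34)²/22.34 + (10−15.12)²/15.12 = 37.3779
df = 4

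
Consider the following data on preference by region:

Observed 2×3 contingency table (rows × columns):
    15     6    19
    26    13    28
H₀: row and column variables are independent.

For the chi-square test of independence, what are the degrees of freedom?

df = (r−1)(c−1) = (2−1)·(3−1) = 2

degrees of freedom = 2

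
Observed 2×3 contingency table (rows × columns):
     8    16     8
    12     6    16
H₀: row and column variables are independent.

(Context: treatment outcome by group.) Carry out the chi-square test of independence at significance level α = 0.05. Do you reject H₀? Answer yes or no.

reject H₀: yes

Row totals [32, 34], col totals [20, 22, 24], n=66
χ² = (8−9.70)²/9.70 + (16−10.67)²/10.67 + (8−11.64)²/11.64 + (12−10.30)²/10.30 + (6−11.33)²/11.33 + (16−12.36)²/12.36 = 7.9588
df = 2
p-value (upper-tail) = 0.01870
At α=0.05: p < α → reject H₀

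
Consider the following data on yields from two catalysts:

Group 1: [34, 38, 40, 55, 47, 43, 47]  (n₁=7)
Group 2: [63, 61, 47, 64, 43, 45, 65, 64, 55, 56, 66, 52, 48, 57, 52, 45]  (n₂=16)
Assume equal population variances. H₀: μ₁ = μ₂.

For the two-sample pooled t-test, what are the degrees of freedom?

df = n₁ + n₂ − 2 = 7 + 16 − 2 = 21

degrees of freedom = 21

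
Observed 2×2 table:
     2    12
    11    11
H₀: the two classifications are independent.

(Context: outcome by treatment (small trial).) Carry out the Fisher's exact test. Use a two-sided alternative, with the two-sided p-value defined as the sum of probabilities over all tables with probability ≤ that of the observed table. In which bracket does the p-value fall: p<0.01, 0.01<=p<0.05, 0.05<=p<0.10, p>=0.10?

p-value bracket: 0.01<=p<0.05

Margins: r₁=14, r₂=22, c₁=13, c₂=23, n=36
p_obs = C(14,2)·C(22,11)/C(36,13); sum pmf over tables with pmf ≤ p_obs
p-value (two-sided) = 0.03896
→ bracket: 0.01<=p<0.05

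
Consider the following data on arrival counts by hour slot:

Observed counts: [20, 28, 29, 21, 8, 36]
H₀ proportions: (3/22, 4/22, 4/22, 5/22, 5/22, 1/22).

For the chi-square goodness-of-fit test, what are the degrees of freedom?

degrees of freedom = 5

df = k − 1 = 6 − 1 = 5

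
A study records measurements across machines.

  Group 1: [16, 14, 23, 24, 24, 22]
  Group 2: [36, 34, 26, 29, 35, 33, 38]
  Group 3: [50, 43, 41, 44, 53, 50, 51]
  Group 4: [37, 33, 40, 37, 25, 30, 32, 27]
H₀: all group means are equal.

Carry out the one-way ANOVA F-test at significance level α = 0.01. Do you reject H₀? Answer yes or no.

reject H₀: yes

Group means [20.50, 33.00, 47.43, 32.62], grand mean 33.821
SSB = Σnᵢ(x̄ᵢ−x̄)² = 2377.018; SSW = ΣΣ(x−x̄ᵢ)² = 519.089
MSB = 2377.018/3 = 792.3393; MSW = 519.089/24 = 21.6287
F = MSB/MSW = 36.6337
df = (3, 24)
p-value (upper-tail) = 0.00000
At α=0.01: p < α → reject H₀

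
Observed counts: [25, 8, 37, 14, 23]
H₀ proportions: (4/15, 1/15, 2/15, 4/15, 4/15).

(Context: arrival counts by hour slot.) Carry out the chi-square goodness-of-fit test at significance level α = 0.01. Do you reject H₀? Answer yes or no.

n = 107; E_i = n·p_i = [28.53, 7.13, 14.27, 28.53, 28.53]
χ² = (25−28.53)²/28.53 + (8−7.13)²/7.13 + (37−14.27)²/14.27 + (14−28.53)²/28.53 + (23−28.53)²/28.53 = 45.2430
df = 4
p-value (upper-tail) = 0.00000
At α=0.01: p < α → reject H₀

reject H₀: yes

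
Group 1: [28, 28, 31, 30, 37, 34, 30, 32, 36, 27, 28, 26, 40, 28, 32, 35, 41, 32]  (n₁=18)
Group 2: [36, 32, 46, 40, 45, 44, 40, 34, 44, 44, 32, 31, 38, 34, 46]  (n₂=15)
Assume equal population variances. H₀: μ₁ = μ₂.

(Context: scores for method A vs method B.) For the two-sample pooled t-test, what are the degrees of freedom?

df = n₁ + n₂ − 2 = 18 + 15 − 2 = 31

degrees of freedom = 31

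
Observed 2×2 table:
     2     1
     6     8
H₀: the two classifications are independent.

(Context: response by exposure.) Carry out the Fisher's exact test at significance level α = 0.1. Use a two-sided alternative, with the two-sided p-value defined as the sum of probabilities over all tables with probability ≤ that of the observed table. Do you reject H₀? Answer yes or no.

reject H₀: no

Margins: r₁=3, r₂=14, c₁=8, c₂=9, n=17
p_obs = C(3,2)·C(14,6)/C(17,8); sum pmf over tables with pmf ≤ p_obs
p-value (two-sided) = 0.57647
At α=0.1: p ≥ α → fail to reject H₀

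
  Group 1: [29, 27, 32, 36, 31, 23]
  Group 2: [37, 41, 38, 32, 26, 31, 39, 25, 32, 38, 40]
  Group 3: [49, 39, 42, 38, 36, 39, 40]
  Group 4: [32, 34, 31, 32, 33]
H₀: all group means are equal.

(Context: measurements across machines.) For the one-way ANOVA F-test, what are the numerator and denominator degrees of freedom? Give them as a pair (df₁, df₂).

k = 4 groups, N = 29 total
df = (k−1, N−k) = (4−1, 29−4) = (3, 25)

degrees of freedom = [3, 25]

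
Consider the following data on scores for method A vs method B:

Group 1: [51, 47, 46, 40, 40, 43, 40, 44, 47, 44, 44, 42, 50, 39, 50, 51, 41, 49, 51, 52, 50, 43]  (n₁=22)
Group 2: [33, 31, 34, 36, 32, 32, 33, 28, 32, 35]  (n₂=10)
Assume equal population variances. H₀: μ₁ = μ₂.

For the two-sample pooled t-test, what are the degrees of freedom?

degrees of freedom = 30

df = n₁ + n₂ − 2 = 22 + 10 − 2 = 30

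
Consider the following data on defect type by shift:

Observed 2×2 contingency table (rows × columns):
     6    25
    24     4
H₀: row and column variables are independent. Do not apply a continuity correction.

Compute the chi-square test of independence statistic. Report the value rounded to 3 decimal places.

test statistic = 25.921

Row totals [31, 28], col totals [30, 29], n=59
χ² = (6−15.76)²/15.76 + (25−15.24)²/15.24 + (24−14.24)²/14.24 + (4−13.76)²/13.76 = 25.9214
df = 1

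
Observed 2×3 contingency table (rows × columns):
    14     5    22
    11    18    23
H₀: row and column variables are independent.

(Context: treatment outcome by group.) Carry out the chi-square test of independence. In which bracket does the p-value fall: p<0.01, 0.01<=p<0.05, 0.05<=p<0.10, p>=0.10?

p-value bracket: 0.01<=p<0.05

Row totals [41, 52], col totals [25, 23, 45], n=93
χ² = (14−11.02)²/11.02 + (5−10.14)²/10.14 + (22−19.84)²/19.84 + (11−13.98)²/13.98 + (18−12.86)²/12.86 + (23−25.16)²/25.16 = 6.5202
df = 2
p-value (upper-tail) = 0.03838
→ bracket: 0.01<=p<0.05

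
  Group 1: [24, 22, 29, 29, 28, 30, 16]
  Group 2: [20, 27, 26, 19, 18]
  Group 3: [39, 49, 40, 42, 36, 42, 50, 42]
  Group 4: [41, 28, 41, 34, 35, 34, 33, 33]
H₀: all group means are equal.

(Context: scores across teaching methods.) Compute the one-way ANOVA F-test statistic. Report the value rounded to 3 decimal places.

test statistic = 27.040

Group means [25.43, 22.00, 42.50, 34.88], grand mean 32.393
SSB = Σnᵢ(x̄ᵢ−x̄)² = 1746.089; SSW = ΣΣ(x−x̄ᵢ)² = 516.589
MSB = 1746.089/3 = 582.0298; MSW = 516.589/24 = 21.5246
F = MSB/MSW = 27.0403
df = (3, 24)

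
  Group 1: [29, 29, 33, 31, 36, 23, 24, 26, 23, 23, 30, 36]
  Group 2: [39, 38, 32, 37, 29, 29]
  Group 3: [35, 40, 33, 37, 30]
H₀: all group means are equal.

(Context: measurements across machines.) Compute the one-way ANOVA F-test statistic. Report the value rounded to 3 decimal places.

Group means [28.58, 34.00, 35.00], grand mean 31.391
SSB = Σnᵢ(x̄ᵢ−x̄)² = 200.562; SSW = ΣΣ(x−x̄ᵢ)² = 420.917
MSB = 200.562/2 = 100.2808; MSW = 420.917/20 = 21.0458
F = MSB/MSW = 4.7649
df = (2, 20)

test statistic = 4.765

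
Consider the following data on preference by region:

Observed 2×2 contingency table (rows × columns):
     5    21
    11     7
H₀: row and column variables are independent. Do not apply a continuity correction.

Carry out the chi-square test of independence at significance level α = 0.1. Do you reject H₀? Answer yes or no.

reject H₀: yes

Row totals [26, 18], col totals [16, 28], n=44
χ² = (5−9.45)²/9.45 + (21−16.55)²/16.55 + (11−6.55)²/6.55 + (7−11.45)²/11.45 = 8.0620
df = 1
p-value (upper-tail) = 0.00452
At α=0.1: p < α → reject H₀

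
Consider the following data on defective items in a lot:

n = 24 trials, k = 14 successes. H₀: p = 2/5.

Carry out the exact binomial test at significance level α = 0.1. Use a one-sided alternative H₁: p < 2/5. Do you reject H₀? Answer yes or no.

reject H₀: no

Exact binomial: n=24, k=14, p₀=2/5=0.4000
P(X≤14) from Σ C(n,i)·p₀^i·(1−p₀)^(n−i)
p-value (one-sided, H₁ less) = 0.97834
At α=0.1: p ≥ α → fail to reject H₀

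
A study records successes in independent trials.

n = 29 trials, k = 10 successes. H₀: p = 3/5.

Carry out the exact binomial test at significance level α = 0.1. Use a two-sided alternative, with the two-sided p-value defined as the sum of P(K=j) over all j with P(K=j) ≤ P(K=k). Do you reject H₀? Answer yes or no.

reject H₀: yes

Exact binomial: n=29, k=10, p₀=3/5=0.6000
P(X=j) = C(n,j)·p₀^j·(1−p₀)^(n−j); p = Σ P(X=j) over j with P(X=j) ≤ P(X=10)
p-value (two-sided) = 0.00705
At α=0.1: p < α → reject H₀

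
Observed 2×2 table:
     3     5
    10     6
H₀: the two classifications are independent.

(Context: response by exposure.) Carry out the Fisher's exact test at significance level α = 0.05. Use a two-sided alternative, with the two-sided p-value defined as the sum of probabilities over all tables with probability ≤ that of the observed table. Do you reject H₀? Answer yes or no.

reject H₀: no

Margins: r₁=8, r₂=16, c₁=13, c₂=11, n=24
p_obs = C(8,3)·C(16,10)/C(24,13); sum pmf over tables with pmf ≤ p_obs
p-value (two-sided) = 0.39045
At α=0.05: p ≥ α → fail to reject H₀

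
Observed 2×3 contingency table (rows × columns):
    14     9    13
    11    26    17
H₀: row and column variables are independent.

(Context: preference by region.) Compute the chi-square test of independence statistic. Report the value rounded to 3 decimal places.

test statistic = 5.782

Row totals [36, 54], col totals [25, 35, 30], n=90
χ² = (14−10.00)²/10.00 + (9−14.00)²/14.00 + (13−12.00)²/12.00 + (11−15.00)²/15.00 + (26−21.00)²/21.00 + (17−18.00)²/18.00 = 5.7817
df = 2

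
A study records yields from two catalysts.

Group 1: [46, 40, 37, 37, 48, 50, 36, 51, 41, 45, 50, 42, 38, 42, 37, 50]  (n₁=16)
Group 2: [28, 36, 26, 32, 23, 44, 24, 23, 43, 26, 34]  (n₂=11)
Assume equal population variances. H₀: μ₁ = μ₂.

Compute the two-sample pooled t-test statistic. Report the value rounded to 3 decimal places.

test statistic = 4.897

x̄₁=43.125, s₁=5.451, n₁=16
x̄₂=30.818, s₂=7.640, n₂=11
s_p² = [15·5.451² + 10·7.640²]/25 = 41.1755
SE = √(s_p²·(1/16+1/11)) = 2.5133
t = (43.125−30.818)/2.5133 = 4.8967
df = 25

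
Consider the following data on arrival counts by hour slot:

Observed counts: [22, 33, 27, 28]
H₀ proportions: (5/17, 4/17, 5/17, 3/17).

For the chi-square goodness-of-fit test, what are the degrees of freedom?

df = k − 1 = 4 − 1 = 3

degrees of freedom = 3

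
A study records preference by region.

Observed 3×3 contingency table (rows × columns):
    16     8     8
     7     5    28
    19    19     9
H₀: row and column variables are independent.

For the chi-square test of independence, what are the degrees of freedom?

df = (r−1)(c−1) = (3−1)·(3−1) = 4

degrees of freedom = 4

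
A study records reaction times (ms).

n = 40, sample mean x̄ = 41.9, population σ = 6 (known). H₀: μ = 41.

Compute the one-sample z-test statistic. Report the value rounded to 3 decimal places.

SE = σ/√n = 6/√40 = 0.9487
z = (x̄−μ₀)/SE = (41.9−41)/0.9487 = 0.9487

test statistic = 0.949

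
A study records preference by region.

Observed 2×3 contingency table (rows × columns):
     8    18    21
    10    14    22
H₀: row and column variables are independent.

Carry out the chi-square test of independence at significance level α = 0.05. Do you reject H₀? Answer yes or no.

reject H₀: no

Row totals [47, 46], col totals [18, 32, 43], n=93
χ² = (8−9.10)²/9.10 + (18−16.17)²/16.17 + (21−21.73)²/21.73 + (10−8.90)²/8.90 + (14−15.83)²/15.83 + (22−21.27)²/21.27 = 0.7348
df = 2
p-value (upper-tail) = 0.69253
At α=0.05: p ≥ α → fail to reject H₀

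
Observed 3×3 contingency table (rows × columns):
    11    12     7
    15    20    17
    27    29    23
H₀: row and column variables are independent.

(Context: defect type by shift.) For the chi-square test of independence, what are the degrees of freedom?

df = (r−1)(c−1) = (3−1)·(3−1) = 4

degrees of freedom = 4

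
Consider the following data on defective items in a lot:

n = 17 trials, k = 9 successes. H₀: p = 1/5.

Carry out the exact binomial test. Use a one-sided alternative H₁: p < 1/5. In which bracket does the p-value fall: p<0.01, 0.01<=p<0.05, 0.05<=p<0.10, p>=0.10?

Exact binomial: n=17, k=9, p₀=1/5=0.2000
P(X≤9) from Σ C(n,i)·p₀^i·(1−p₀)^(n−i)
p-value (one-sided, H₁ less) = 0.99951
→ bracket: p>=0.10

p-value bracket: p>=0.10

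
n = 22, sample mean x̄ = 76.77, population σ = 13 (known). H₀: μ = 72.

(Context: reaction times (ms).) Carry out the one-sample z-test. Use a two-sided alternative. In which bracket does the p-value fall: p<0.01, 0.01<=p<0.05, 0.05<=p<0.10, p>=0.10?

p-value bracket: 0.05<=p<0.10

SE = σ/√n = 13/√22 = 2.7716
z = (x̄−μ₀)/SE = (76.77−72)/2.7716 = 1.7210
p-value (two-sided) = 0.08525
→ bracket: 0.05<=p<0.10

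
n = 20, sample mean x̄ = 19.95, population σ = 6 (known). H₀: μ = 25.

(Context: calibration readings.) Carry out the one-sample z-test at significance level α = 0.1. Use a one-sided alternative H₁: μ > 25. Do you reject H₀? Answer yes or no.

SE = σ/√n = 6/√20 = 1.3416
z = (x̄−μ₀)/SE = (19.95−25)/1.3416 = -3.7640
p-value (one-sided, H₁ greater) = 0.99992
At α=0.1: p ≥ α → fail to reject H₀

reject H₀: no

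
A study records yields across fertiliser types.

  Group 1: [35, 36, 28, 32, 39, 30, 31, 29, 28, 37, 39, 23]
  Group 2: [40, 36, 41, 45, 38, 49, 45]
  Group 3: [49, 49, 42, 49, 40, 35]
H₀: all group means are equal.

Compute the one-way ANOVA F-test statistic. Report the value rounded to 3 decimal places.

Group means [32.25, 42.00, 44.00], grand mean 37.800
SSB = Σnᵢ(x̄ᵢ−x̄)² = 723.750; SSW = ΣΣ(x−x̄ᵢ)² = 574.250
MSB = 723.750/2 = 361.8750; MSW = 574.250/22 = 26.1023
F = MSB/MSW = 13.8637
df = (2, 22)

test statistic = 13.864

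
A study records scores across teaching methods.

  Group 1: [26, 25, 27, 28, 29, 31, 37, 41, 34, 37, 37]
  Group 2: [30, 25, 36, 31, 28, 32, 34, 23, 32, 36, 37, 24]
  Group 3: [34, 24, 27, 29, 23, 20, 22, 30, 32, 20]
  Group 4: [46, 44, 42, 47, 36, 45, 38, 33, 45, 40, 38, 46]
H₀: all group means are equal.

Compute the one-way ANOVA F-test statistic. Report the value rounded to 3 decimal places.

Group means [32.00, 30.67, 26.10, 41.67], grand mean 32.911
SSB = Σnᵢ(x̄ᵢ−x̄)² = 1453.411; SSW = ΣΣ(x−x̄ᵢ)² = 1008.233
MSB = 1453.411/3 = 484.4704; MSW = 1008.233/41 = 24.5911
F = MSB/MSW = 19.7011
df = (3, 41)

test statistic = 19.701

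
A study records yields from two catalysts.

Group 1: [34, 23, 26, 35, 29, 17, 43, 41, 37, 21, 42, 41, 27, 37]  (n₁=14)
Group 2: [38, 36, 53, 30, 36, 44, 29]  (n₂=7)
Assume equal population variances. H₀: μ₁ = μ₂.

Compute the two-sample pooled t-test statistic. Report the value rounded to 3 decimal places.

test statistic = -1.443

x̄₁=32.357, s₁=8.509, n₁=14
x̄₂=38.000, s₂=8.307, n₂=7
s_p² = [13·8.509² + 6·8.307²]/19 = 71.3271
SE = √(s_p²·(1/14+1/7)) = 3.9095
t = (32.357−38.000)/3.9095 = -1.4434
df = 19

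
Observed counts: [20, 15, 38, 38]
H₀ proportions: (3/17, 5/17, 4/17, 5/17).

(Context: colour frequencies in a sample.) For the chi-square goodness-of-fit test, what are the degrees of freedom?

degrees of freedom = 3

df = k − 1 = 4 − 1 = 3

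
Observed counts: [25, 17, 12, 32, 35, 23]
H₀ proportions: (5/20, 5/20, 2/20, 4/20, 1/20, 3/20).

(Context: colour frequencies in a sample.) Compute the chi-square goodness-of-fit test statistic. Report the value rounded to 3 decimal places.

test statistic = 121.574

n = 144; E_i = n·p_i = [36.00, 36.00, 14.40, 28.80, 7.20, 21.60]
χ² = (25−36.00)²/36.00 + (17−36.00)²/36.00 + (12−14.40)²/14.40 + (32−28.80)²/28.80 + (35−7.20)²/7.20 + (23−21.60)²/21.60 = 121.5741
df = 5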